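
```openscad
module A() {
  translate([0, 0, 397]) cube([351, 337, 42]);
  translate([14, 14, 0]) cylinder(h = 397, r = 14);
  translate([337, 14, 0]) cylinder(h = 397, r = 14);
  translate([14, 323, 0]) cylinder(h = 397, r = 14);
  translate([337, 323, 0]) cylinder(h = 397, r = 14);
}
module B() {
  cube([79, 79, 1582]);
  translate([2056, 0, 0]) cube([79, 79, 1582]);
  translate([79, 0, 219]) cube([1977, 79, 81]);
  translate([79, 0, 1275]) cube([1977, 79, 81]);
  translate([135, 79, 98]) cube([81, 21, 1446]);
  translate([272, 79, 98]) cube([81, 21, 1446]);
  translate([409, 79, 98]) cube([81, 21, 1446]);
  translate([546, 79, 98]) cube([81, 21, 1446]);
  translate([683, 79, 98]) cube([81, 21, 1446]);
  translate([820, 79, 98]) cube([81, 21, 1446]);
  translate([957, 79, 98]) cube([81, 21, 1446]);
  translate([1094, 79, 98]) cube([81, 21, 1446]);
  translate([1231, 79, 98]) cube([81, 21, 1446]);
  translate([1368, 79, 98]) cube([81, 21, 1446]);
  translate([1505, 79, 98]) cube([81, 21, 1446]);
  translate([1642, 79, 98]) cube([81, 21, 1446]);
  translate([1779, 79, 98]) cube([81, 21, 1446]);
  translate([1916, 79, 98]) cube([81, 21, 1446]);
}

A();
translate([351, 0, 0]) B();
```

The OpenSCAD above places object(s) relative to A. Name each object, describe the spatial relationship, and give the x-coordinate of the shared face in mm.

The stool's +x face and the fence section's −x face are both at x = 351 mm.

A is a stool. B is a fence section. The fence section is against the stool's +x side, with their −y faces flush. The x-coordinate of the shared face is 351 mm.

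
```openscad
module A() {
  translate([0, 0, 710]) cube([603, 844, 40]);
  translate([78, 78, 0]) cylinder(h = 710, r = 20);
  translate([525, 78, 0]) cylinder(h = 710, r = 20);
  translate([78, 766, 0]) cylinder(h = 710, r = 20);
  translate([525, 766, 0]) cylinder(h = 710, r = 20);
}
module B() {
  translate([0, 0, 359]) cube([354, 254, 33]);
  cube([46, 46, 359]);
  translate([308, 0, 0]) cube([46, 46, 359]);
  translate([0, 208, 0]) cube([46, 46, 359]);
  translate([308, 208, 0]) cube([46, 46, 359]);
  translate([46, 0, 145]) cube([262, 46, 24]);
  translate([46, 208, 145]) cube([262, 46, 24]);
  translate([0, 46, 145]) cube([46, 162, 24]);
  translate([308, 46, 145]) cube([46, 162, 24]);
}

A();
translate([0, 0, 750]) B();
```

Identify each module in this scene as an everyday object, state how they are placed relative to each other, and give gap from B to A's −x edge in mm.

The stool's min-x is at 0; the table's min-x is 0; gap = 0 mm.

A is a table. B is a stool. The stool is on top of the table. The gap from the stool to the table's −x edge is 0 mm.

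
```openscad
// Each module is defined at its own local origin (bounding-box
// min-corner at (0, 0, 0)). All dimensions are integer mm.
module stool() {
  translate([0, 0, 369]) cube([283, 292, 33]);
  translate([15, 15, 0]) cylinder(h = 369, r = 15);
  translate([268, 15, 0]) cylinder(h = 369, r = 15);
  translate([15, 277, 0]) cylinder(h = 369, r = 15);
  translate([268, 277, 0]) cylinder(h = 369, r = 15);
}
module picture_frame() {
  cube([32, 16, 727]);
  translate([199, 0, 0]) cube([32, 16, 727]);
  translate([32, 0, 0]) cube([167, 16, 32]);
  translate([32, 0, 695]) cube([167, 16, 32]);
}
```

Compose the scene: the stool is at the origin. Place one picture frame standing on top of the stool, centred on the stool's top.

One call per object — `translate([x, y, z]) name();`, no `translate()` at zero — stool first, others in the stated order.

stool();
translate([26, 138, 402]) picture_frame();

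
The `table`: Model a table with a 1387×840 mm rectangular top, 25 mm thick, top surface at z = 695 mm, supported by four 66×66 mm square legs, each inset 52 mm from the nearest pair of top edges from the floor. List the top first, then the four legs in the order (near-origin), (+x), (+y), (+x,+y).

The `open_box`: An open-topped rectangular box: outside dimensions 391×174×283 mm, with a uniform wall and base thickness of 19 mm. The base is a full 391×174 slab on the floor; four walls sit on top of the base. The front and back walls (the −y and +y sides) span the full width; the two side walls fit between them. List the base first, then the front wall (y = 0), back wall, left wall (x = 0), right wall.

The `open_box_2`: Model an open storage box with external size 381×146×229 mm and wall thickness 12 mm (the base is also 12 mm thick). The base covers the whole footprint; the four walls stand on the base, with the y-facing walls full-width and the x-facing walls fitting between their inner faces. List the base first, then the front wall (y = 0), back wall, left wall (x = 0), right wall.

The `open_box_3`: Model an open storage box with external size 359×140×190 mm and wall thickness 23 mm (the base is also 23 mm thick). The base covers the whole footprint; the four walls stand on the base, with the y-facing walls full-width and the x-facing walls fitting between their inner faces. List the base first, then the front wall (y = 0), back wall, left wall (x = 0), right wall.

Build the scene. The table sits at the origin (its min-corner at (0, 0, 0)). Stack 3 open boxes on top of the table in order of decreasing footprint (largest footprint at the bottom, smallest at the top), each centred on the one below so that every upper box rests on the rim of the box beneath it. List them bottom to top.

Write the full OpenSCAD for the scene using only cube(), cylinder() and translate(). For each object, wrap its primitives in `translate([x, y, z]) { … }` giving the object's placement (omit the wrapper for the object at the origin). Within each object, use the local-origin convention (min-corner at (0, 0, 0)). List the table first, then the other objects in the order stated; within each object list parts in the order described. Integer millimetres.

translate([0, 0, 670]) cube([1387, 840, 25]);
translate([52, 52, 0]) cube([66, 66, 670]);
translate([1269, 52, 0]) cube([66, 66, 670]);
translate([52, 722, 0]) cube([66, 66, 670]);
translate([1269, 722, 0]) cube([66, 66, 670]);
translate([498, 333, 695]) {
  cube([391, 174, 19]);
  translate([0, 0, 19]) cube([391, 19, 264]);
  translate([0, 155, 19]) cube([391, 19, 264]);
  translate([0, 19, 19]) cube([19, 136, 264]);
  translate([372, 19, 19]) cube([19, 136, 264]);
}
translate([503, 347, 978]) {
  cube([381, 146, 12]);
  translate([0, 0, 12]) cube([381, 12, 217]);
  translate([0, 134, 12]) cube([381, 12, 217]);
  translate([0, 12, 12]) cube([12, 122, 217]);
  translate([369, 12, 12]) cube([12, 122, 217]);
}
translate([514, 350, 1207]) {
  cube([359, 140, 23]);
  translate([0, 0, 23]) cube([359, 23, 167]);
  translate([0, 117, 23]) cube([359, 23, 167]);
  translate([0, 23, 23]) cube([23, 94, 167]);
  translate([336, 23, 23]) cube([23, 94, 167]);
}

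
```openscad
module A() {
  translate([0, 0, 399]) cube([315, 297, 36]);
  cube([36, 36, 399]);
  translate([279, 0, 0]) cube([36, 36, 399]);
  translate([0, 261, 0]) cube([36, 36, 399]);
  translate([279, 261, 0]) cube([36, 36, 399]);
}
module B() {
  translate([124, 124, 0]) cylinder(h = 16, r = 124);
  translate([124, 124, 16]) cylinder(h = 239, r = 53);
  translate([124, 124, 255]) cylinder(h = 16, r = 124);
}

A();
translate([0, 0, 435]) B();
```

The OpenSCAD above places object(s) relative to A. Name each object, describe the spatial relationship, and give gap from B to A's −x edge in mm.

The spool's min-x is at 0; the stool's min-x is 0; gap = 0 mm.

A is a stool. B is a spool. The spool is on top of the stool. The gap from the spool to the stool's −x edge is 0 mm.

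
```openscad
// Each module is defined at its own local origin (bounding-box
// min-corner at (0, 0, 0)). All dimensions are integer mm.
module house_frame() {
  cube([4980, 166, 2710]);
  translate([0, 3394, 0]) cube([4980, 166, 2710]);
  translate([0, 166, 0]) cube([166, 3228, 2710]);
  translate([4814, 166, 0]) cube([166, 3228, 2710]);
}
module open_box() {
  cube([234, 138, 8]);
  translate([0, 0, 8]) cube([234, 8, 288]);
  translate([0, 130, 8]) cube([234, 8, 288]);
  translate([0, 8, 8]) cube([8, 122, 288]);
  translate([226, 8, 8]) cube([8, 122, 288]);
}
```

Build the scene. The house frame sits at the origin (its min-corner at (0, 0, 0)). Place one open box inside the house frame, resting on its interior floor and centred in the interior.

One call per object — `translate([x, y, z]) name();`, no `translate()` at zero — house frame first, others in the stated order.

house_frame();
translate([2373, 1711, 0]) open_box();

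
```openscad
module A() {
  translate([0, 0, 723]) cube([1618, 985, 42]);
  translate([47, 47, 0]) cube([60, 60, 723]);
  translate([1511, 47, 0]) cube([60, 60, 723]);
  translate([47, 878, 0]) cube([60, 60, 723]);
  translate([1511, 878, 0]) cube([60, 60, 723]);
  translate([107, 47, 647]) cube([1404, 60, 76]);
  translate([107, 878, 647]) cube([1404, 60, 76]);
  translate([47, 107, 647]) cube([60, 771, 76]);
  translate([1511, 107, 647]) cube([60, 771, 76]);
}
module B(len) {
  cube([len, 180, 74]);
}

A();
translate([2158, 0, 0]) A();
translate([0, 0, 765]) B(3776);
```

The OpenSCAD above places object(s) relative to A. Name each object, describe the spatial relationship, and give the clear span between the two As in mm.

A is a table. B is a beam. A beam spans the tops of two tables. The clear span between the two tables is 540 mm.

Second table starts at x = 2158; first ends at x = 1618; clear span = 2158 − 1618 = 540 mm.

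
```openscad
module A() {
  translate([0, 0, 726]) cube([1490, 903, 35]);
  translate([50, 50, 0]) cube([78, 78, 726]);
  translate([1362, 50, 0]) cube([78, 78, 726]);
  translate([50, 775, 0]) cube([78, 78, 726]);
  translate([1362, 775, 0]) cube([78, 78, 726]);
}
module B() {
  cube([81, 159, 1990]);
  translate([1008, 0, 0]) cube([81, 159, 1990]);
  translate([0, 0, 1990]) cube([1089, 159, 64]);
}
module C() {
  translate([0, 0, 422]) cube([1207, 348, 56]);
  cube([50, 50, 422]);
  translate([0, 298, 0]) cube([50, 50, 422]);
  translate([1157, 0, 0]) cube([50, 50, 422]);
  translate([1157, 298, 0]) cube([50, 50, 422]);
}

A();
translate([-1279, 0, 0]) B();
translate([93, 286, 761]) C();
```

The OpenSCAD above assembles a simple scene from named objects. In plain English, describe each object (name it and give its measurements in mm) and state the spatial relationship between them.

A is a table: top 1490 mm (x) × 903 mm (y), 35 mm thick, upper face at z = 761 mm, on four 78×78 mm square legs, each inset 50 mm from the nearest pair of top edges, running from z = 0 to the bottom of the top.

B is a door frame. The clear opening is 927 mm wide and 1990 mm high. Two 81 mm wide jambs, 159 mm deep, stand either side of the opening from the floor to the top of the opening. A 64 mm thick head sits across the top of both jambs, spanning the full outside width of the frame.

C is a long wooden bench with a 1207 mm (x) × 348 mm (y) seat, 56 mm thick, its top surface 478 mm above the floor. Four 50 mm square legs at the seat corners, flush with the edges, run from z = 0 to the seat underside.

The door frame is on the floor beside the table on its −x side. The bench is on top of the table.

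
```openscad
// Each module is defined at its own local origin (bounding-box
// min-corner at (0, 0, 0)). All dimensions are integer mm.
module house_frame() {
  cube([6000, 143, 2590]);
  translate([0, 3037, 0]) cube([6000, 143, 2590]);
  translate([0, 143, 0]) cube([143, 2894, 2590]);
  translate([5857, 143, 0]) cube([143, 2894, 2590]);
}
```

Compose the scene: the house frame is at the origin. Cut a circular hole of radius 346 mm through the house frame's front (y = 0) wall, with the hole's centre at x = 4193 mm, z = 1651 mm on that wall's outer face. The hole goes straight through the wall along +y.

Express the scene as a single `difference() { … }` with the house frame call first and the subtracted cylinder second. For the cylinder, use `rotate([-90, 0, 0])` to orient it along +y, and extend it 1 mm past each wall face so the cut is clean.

difference() {
  house_frame();
  translate([4193, -1, 1651]) rotate([-90, 0, 0]) cylinder(h = 145, r = 346);
}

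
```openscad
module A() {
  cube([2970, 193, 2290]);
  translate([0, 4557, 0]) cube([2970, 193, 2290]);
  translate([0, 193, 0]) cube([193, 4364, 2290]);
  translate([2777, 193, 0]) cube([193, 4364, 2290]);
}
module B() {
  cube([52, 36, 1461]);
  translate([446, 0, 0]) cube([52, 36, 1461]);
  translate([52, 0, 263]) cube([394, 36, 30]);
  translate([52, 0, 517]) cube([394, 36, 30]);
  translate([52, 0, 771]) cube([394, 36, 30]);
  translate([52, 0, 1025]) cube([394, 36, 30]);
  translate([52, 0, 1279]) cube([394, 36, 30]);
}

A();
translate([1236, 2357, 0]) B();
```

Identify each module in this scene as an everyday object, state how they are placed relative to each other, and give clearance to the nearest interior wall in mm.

A is a house frame. B is a ladder. The ladder sits inside the house frame, centred. The clearance to the nearest interior wall is 1043 mm.

Clearances: x = 1043, y = 2164; minimum 1043 mm.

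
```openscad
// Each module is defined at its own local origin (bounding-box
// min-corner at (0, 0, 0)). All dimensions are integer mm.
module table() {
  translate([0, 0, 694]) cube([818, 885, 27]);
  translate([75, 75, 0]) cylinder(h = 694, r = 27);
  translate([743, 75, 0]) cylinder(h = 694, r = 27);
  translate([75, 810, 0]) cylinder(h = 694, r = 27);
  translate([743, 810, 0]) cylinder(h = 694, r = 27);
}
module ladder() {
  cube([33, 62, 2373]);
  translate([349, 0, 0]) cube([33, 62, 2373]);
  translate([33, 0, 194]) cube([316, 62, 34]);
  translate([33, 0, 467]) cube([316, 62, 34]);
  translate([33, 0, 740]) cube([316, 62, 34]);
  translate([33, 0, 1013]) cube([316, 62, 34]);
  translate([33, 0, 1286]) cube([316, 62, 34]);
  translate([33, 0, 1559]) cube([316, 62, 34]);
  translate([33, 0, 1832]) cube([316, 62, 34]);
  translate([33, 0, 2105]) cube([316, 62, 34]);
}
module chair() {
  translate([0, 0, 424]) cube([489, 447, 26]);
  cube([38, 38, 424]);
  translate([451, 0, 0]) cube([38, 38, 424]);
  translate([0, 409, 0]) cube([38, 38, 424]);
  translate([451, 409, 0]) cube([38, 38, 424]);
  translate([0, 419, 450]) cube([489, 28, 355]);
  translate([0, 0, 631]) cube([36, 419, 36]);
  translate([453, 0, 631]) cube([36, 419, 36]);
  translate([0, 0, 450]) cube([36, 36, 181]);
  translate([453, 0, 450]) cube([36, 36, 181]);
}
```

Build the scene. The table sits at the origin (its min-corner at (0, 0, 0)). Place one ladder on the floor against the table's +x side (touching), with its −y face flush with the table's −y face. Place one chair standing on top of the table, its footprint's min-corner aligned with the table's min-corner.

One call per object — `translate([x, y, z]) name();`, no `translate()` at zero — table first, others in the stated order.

table();
translate([818, 0, 0]) ladder();
translate([0, 0, 721]) chair();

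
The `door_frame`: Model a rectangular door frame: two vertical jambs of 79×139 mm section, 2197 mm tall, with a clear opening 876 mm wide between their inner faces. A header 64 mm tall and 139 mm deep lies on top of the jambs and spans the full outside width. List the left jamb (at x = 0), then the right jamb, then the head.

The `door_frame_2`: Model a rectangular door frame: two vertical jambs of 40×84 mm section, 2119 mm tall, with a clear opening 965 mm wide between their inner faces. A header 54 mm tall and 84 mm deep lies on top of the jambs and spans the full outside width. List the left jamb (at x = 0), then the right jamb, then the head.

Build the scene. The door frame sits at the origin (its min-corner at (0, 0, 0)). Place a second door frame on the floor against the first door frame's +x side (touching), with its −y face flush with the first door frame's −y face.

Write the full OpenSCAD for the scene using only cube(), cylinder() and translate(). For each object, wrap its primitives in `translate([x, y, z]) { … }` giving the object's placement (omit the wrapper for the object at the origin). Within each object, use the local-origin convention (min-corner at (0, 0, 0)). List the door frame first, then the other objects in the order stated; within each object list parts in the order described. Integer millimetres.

cube([79, 139, 2197]);
translate([955, 0, 0]) cube([79, 139, 2197]);
translate([0, 0, 2197]) cube([1034, 139, 64]);
translate([1034, 0, 0]) {
  cube([40, 84, 2119]);
  translate([1005, 0, 0]) cube([40, 84, 2119]);
  translate([0, 0, 2119]) cube([1045, 84, 54]);
}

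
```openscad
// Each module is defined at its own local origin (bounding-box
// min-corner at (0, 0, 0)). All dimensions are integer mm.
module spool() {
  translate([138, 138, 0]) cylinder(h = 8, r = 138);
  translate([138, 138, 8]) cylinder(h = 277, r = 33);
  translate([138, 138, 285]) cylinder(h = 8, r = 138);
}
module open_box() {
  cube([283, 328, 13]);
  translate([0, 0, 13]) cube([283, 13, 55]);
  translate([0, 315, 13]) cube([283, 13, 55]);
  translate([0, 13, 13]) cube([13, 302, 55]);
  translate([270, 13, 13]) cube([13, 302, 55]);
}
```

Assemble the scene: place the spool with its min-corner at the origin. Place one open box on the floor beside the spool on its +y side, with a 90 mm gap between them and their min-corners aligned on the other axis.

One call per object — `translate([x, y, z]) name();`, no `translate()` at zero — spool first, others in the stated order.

spool();
translate([0, 366, 0]) open_box();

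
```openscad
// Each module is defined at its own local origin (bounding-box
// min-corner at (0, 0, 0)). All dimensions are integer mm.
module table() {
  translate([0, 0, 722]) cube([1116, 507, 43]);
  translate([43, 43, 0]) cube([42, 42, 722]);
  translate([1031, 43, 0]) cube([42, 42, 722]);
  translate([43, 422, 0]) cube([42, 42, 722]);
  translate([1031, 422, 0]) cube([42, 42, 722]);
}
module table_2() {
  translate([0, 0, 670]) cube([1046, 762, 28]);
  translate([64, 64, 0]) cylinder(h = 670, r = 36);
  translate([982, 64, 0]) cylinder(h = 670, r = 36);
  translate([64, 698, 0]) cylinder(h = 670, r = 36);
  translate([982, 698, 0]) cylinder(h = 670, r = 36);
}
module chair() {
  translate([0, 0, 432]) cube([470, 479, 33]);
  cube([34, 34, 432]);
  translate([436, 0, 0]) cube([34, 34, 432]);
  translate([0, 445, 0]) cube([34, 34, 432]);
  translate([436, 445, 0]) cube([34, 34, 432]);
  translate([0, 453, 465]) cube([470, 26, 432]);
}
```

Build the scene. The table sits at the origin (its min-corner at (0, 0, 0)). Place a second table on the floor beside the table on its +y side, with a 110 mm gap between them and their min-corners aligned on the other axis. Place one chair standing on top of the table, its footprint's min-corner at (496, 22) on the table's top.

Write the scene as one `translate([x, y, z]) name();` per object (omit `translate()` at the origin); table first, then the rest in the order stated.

table();
translate([0, 617, 0]) table_2();
translate([496, 22, 765]) chair();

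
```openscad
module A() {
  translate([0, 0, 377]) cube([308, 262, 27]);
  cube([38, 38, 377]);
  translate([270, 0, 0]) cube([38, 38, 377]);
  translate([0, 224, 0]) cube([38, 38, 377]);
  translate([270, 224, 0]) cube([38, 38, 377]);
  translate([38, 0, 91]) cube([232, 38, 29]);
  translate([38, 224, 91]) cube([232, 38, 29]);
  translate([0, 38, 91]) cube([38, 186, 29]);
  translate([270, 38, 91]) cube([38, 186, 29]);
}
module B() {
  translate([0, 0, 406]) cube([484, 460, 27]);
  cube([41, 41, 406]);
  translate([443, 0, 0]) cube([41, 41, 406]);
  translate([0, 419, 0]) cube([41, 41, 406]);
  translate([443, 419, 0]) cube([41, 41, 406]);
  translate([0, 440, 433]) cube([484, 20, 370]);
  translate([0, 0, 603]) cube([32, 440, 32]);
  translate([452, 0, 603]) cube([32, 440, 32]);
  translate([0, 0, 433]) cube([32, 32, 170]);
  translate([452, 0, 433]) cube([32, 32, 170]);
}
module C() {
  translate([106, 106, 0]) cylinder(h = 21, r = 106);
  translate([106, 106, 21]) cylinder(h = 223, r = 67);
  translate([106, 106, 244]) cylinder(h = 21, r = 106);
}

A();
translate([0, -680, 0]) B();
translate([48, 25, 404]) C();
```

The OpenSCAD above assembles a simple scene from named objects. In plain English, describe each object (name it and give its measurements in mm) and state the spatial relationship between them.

A is a simple wooden stool: a rectangular seat 308 mm (x) by 262 mm (y), 27 mm thick, top face at z = 404 mm, on four square legs, each 38×38 mm in cross-section. The legs rest on z = 0, each flush with a corner of the seat. Four stretchers, 38 mm wide and 29 mm tall, connect adjacent legs with their undersides at z = 91 mm, each running between the inner faces of the legs it joins and aligned with the legs' outer faces on the other axis.

B is a chair: 484×460 mm seat, 27 mm thick, top at z = 433 mm, on four 41 mm square corner legs flush with the seat edges. A 20 mm thick backrest slab spans the full seat width, extending 370 mm above the seat top, its back face flush with the seat's +y edge. Two armrests of 32×32 mm section run along each side from the seat's front edge to the front of the backrest, top faces 202 mm above the seat top and outer faces flush with the seat's x-edges; a 32×32 mm post under the front of each armrest stands on the seat at the front corner.

C is a spool: two coaxial disc flanges of radius 106 mm and thickness 21 mm, joined by a core cylinder of radius 67 mm and height 223 mm. The lower flange rests on z = 0 and the three cylinders share a vertical axis.

The chair is on the floor beside the stool on its −y side. The spool is on top of the stool, centred.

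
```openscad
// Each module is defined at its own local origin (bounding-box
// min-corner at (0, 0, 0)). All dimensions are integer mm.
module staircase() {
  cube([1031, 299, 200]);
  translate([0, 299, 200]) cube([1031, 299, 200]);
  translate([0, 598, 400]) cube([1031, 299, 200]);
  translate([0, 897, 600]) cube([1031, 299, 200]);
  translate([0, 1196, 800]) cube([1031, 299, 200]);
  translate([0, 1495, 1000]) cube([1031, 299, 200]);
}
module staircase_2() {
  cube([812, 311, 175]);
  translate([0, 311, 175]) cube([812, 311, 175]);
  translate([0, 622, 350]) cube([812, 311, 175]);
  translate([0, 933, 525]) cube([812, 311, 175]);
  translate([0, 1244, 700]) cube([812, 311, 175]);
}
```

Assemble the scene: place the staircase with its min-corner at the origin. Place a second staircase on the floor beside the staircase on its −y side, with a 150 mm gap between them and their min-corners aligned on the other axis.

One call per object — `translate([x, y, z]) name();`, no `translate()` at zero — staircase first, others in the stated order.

staircase();
translate([0, -1705, 0]) staircase_2();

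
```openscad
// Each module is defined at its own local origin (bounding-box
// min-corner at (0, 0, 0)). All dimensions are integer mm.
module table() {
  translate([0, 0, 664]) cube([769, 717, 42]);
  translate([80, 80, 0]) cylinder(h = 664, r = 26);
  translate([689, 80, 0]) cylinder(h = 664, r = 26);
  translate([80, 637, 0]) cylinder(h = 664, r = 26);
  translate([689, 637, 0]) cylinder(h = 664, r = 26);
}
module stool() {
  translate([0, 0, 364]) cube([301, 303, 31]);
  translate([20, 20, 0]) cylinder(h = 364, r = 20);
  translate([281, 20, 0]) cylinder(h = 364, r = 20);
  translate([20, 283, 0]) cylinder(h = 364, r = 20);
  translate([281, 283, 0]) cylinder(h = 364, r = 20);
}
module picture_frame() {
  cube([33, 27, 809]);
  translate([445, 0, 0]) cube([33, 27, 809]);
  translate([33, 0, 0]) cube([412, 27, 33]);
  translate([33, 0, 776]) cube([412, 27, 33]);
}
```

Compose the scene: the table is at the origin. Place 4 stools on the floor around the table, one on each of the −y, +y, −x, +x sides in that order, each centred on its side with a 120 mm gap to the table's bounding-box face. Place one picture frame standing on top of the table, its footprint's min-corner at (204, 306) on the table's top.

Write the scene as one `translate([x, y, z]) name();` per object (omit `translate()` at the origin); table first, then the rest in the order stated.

table();
translate([234, -423, 0]) stool();
translate([234, 837, 0]) stool();
translate([-421, 207, 0]) stool();
translate([889, 207, 0]) stool();
translate([204, 306, 706]) picture_frame();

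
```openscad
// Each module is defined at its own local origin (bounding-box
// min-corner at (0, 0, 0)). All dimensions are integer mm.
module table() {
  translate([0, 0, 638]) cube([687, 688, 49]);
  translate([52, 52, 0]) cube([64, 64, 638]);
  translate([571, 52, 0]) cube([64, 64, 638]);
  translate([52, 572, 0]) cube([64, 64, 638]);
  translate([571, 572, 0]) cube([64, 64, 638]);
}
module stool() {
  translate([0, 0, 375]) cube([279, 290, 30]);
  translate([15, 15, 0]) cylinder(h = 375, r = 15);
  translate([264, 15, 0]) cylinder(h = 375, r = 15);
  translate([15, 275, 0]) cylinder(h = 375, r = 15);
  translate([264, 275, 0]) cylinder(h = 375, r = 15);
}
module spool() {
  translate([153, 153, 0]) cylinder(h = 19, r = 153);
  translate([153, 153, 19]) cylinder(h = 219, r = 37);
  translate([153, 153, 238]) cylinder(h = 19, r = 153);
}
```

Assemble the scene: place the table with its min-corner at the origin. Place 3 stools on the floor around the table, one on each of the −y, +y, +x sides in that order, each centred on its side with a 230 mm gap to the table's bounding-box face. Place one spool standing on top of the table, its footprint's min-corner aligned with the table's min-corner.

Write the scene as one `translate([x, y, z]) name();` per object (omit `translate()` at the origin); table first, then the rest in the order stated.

table();
translate([204, -520, 0]) stool();
translate([204, 918, 0]) stool();
translate([917, 199, 0]) stool();
translate([0, 0, 687]) spool();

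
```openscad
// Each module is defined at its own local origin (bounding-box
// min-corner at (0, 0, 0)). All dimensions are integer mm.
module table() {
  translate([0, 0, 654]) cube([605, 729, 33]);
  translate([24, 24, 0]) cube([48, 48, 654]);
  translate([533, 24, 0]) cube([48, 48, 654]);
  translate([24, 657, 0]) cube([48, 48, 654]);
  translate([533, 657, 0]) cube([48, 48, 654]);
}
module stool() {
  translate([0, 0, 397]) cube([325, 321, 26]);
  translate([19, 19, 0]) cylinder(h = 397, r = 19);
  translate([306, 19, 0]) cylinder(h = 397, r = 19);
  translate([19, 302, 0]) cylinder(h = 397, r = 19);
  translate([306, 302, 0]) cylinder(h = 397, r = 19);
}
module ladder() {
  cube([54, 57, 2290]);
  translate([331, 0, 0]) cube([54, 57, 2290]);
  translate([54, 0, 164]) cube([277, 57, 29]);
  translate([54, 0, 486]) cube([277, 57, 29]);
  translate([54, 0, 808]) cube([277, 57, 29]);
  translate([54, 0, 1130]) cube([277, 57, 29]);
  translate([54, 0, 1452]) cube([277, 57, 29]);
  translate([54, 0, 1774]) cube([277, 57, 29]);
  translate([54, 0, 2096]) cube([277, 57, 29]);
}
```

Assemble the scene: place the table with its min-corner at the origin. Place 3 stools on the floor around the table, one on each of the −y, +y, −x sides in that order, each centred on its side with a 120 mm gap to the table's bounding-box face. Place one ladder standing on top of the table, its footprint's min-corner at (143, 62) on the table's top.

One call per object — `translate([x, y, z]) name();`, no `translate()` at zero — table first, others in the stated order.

table();
translate([140, -441, 0]) stool();
translate([140, 849, 0]) stool();
translate([-445, 204, 0]) stool();
translate([143, 62, 687]) ladder();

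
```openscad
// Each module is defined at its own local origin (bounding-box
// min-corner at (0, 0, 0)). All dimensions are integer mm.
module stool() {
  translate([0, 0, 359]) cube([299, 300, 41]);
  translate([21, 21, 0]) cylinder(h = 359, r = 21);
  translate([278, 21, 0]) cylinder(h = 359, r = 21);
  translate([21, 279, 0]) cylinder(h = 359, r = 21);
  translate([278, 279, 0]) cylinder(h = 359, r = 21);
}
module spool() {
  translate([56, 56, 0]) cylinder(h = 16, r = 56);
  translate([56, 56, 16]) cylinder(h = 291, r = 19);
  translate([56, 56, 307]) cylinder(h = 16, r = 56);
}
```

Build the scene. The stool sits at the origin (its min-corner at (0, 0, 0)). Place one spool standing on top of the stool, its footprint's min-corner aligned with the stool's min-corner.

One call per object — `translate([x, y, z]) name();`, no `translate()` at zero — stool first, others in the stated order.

stool();
translate([0, 0, 400]) spool();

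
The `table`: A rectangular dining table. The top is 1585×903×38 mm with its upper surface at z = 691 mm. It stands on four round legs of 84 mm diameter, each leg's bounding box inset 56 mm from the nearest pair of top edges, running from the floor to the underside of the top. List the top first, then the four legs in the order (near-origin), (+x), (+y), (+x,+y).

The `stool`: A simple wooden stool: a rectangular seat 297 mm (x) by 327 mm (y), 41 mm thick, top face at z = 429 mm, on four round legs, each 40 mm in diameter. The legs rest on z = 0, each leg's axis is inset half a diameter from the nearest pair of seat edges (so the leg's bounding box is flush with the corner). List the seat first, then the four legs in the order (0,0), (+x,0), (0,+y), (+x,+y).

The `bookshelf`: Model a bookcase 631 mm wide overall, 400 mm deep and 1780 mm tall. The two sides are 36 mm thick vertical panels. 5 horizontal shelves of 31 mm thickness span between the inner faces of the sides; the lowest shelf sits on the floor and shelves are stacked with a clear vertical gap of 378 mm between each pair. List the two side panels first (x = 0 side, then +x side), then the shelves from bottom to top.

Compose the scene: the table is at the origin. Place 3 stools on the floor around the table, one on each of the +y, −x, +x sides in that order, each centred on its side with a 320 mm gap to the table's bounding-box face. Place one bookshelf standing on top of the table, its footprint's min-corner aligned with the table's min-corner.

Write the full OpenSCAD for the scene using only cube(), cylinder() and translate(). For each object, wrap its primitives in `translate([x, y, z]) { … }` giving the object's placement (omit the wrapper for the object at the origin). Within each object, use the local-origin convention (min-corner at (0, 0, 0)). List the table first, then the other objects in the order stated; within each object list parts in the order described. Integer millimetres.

translate([0, 0, 653]) cube([1585, 903, 38]);
translate([98, 98, 0]) cylinder(h = 653, r = 42);
translate([1487, 98, 0]) cylinder(h = 653, r = 42);
translate([98, 805, 0]) cylinder(h = 653, r = 42);
translate([1487, 805, 0]) cylinder(h = 653, r = 42);
translate([644, 1223, 0]) {
  translate([0, 0, 388]) cube([297, 327, 41]);
  translate([20, 20, 0]) cylinder(h = 388, r = 20);
  translate([277, 20, 0]) cylinder(h = 388, r = 20);
  translate([20, 307, 0]) cylinder(h = 388, r = 20);
  translate([277, 307, 0]) cylinder(h = 388, r = 20);
}
translate([-617, 288, 0]) {
  translate([0, 0, 388]) cube([297, 327, 41]);
  translate([20, 20, 0]) cylinder(h = 388, r = 20);
  translate([277, 20, 0]) cylinder(h = 388, r = 20);
  translate([20, 307, 0]) cylinder(h = 388, r = 20);
  translate([277, 307, 0]) cylinder(h = 388, r = 20);
}
translate([1905, 288, 0]) {
  translate([0, 0, 388]) cube([297, 327, 41]);
  translate([20, 20, 0]) cylinder(h = 388, r = 20);
  translate([277, 20, 0]) cylinder(h = 388, r = 20);
  translate([20, 307, 0]) cylinder(h = 388, r = 20);
  translate([277, 307, 0]) cylinder(h = 388, r = 20);
}
translate([0, 0, 691]) {
  cube([36, 400, 1780]);
  translate([595, 0, 0]) cube([36, 400, 1780]);
  translate([36, 0, 0]) cube([559, 400, 31]);
  translate([36, 0, 409]) cube([559, 400, 31]);
  translate([36, 0, 818]) cube([559, 400, 31]);
  translate([36, 0, 1227]) cube([559, 400, 31]);
  translate([36, 0, 1636]) cube([559, 400, 31]);
}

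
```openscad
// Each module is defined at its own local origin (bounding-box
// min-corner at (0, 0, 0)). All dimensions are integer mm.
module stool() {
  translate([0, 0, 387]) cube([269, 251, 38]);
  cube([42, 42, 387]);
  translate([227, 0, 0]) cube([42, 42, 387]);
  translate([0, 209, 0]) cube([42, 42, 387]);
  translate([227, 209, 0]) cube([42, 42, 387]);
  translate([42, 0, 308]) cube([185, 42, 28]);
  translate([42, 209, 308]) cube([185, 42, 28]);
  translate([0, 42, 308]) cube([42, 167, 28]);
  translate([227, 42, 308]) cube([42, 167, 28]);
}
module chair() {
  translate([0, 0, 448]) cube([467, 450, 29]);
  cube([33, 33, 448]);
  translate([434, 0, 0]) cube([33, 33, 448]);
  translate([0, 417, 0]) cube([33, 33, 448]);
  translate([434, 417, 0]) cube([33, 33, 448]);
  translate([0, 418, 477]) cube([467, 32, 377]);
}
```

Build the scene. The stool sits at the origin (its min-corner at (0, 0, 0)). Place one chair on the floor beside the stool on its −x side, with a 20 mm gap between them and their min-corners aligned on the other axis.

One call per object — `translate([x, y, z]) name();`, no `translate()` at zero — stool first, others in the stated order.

stool();
translate([-487, 0, 0]) chair();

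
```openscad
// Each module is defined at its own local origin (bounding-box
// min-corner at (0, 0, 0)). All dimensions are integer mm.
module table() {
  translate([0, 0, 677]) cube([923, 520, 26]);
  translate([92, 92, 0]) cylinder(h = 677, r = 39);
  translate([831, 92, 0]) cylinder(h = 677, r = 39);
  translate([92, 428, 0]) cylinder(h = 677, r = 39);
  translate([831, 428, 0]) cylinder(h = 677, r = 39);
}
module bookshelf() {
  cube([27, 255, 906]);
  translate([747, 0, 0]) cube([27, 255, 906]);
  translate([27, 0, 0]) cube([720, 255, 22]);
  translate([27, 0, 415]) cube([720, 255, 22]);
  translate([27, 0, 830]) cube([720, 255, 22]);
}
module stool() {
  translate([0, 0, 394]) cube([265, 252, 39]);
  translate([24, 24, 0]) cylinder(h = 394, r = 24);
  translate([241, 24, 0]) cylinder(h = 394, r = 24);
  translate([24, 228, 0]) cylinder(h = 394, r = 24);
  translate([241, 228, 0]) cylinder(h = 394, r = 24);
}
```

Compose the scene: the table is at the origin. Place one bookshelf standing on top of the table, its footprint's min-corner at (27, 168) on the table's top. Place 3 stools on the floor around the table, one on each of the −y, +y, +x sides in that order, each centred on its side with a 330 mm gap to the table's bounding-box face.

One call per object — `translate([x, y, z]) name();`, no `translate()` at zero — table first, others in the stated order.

table();
translate([27, 168, 703]) bookshelf();
translate([329, -582, 0]) stool();
translate([329, 850, 0]) stool();
translate([1253, 134, 0]) stool();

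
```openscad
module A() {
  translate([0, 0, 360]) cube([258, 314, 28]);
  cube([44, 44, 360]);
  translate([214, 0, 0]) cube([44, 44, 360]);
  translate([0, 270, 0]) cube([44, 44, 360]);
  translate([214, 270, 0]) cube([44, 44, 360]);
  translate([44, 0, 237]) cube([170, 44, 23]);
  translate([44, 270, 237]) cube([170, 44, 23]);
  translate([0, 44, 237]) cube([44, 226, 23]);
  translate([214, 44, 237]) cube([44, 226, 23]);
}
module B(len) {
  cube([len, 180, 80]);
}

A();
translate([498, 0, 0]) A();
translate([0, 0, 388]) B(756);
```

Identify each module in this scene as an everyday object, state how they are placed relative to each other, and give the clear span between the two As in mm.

Second stool starts at x = 498; first ends at x = 258; clear span = 498 − 258 = 240 mm.

A is a stool. B is a beam. A beam spans the tops of two stools. The clear span between the two stools is 240 mm.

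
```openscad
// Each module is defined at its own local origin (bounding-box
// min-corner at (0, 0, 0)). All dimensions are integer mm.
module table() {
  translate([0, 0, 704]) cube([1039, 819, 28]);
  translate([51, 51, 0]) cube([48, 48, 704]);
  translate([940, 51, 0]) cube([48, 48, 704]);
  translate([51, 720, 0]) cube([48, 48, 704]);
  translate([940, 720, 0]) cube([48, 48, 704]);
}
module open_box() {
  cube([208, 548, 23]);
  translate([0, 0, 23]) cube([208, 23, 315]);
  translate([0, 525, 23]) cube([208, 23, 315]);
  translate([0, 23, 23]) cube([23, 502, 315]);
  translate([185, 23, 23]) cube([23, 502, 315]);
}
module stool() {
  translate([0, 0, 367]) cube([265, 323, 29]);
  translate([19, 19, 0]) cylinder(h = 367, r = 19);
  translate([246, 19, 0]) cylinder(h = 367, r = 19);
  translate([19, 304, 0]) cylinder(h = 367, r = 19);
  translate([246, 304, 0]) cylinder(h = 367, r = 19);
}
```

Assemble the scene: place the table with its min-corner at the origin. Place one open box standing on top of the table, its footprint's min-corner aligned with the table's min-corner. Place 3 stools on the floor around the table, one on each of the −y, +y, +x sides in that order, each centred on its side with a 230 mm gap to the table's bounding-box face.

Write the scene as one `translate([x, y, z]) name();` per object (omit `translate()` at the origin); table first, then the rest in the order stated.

table();
translate([0, 0, 732]) open_box();
translate([387, -553, 0]) stool();
translate([387, 1049, 0]) stool();
translate([1269, 248, 0]) stool();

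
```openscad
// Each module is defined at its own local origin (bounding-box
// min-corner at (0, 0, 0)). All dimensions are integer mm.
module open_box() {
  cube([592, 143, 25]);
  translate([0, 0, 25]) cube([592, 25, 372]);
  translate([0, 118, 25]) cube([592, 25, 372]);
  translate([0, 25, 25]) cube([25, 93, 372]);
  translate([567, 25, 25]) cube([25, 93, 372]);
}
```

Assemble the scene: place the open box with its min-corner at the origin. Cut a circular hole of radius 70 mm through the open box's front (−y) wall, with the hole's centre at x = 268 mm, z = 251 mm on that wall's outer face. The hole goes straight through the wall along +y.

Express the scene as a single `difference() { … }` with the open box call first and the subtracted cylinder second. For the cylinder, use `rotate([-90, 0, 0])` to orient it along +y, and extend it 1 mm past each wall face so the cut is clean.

difference() {
  open_box();
  translate([268, -1, 251]) rotate([-90, 0, 0]) cylinder(h = 27, r = 70);
}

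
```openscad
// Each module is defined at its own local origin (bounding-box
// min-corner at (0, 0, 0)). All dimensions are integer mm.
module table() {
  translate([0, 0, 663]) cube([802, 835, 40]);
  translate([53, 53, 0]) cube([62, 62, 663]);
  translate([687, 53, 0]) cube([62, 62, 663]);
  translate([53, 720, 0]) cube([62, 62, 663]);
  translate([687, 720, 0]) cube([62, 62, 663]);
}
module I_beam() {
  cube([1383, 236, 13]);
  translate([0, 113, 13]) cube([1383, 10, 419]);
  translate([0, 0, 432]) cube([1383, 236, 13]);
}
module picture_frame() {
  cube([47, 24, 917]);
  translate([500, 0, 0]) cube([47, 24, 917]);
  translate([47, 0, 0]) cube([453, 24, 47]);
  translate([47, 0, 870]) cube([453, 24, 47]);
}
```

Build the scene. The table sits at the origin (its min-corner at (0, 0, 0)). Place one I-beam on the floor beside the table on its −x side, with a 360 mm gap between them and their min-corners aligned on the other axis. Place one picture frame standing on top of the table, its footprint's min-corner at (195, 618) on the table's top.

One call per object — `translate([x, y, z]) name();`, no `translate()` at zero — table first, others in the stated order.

table();
translate([-1743, 0, 0]) I_beam();
translate([195, 618, 703]) picture_frame();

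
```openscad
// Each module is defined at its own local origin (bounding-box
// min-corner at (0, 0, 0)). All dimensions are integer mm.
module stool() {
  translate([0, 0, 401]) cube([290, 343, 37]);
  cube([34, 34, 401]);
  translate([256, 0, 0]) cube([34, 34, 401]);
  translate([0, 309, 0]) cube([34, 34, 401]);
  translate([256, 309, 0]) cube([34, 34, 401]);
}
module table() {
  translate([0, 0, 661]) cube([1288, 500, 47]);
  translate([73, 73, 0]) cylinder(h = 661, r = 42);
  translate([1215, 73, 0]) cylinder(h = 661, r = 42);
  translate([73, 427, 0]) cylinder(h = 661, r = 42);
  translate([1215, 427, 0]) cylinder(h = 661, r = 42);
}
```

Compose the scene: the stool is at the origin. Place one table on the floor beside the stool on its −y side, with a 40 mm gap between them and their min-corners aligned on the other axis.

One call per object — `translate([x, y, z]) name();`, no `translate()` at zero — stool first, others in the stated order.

stool();
translate([0, -540, 0]) table();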